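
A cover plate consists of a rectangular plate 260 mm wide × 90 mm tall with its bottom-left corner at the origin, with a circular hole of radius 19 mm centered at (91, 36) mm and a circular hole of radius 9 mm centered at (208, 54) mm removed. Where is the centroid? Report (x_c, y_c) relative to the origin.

plate: A = 260 × 90 = 23400.00, centroid at (130.00, 45.00).
hole 1: A = −π·19² = -1134.11, centroid at (91.00, 36.00).
hole 2: A = −π·9² = -254.47, centroid at (208.00, 54.00).
ΣA = 22011.42 mm², ΣAx_c = 2885865.99 mm³, ΣAy_c = 998430.54 mm³.
x_c = 2885865.99/22011.42 = 131.11 mm; y_c = 998430.54/22011.42 = 45.36 mm.

x_c = 131.11 mm, y_c = 45.36 mm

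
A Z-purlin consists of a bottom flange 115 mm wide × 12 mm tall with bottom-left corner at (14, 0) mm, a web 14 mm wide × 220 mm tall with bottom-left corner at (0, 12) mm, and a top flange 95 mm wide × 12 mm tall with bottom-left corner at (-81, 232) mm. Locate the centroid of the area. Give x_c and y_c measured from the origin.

x_c = 14.65 mm, y_c = 117.03 mm

Part | A | x̄ᵢ | ȳᵢ | A·x̄ᵢ | A·ȳᵢ
bottom flange | 1380.00 | 71.50 | 6.00 | 98670.00 | 8280.00
web | 3080.00 | 7.00 | 122.00 | 21560.00 | 375760.00
top flange | 1140.00 | -33.50 | 238.00 | -38190.00 | 271320.00
Σ | 5600.00 |  |  | 82040.00 | 655360.00
x_c = 82040.00 / 5600.00 = 14.65 mm
y_c = 655360.00 / 5600.00 = 117.03 mm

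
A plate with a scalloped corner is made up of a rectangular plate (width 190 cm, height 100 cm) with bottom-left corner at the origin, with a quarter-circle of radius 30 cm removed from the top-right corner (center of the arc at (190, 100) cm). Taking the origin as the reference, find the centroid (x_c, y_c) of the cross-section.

x_c = 91.82 cm, y_c = 48.56 cm

plate: A = 190 × 100 = 19000.00, centroid at (95.00, 50.00).
removed quarter-circle: A = −¼π·30² = -706.86, centroid at (177.27, 87.27).
ΣA = 18293.14 cm²
ΣAx_c = (19000.00)(95.00) + (-706.86)(177.27) = 1679696.91 cm³
ΣAy_c = (19000.00)(50.00) + (-706.86)(87.27) = 888314.17 cm³
x_c = 1679696.91 / 18293.14 = 91.82 cm
y_c = 888314.17 / 18293.14 = 48.56 cm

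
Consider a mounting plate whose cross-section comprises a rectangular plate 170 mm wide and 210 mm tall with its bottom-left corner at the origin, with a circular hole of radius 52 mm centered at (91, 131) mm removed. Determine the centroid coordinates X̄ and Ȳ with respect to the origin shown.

plate: A = 170 × 210 = 35700.00, centroid at (85.00, 105.00).
hole: A = −π·52² = -8494.87, centroid at (91.00, 131.00).
ΣA = 27205.13 mm², ΣAX̄ = 2261467.15 mm³, ΣAȲ = 2635672.48 mm³.
X̄ = 2261467.15/27205.13 = 83.13 mm; Ȳ = 2635672.48/27205.13 = 96.88 mm.

X̄ = 83.13 mm, Ȳ = 96.88 mm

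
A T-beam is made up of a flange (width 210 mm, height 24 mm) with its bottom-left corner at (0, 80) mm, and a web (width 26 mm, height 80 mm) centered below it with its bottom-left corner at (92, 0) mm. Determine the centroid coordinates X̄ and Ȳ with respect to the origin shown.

Part | A | x̄ᵢ | ȳᵢ | A·x̄ᵢ | A·ȳᵢ
web | 2080.00 | 105.00 | 40.00 | 218400.00 | 83200.00
flange | 5040.00 | 105.00 | 92.00 | 529200.00 | 463680.00
Σ | 7120.00 |  |  | 747600.00 | 546880.00
X̄ = 747600.00 / 7120.00 = 105.00 mm
Ȳ = 546880.00 / 7120.00 = 76.81 mm

X̄ = 105.00 mm, Ȳ = 76.81 mm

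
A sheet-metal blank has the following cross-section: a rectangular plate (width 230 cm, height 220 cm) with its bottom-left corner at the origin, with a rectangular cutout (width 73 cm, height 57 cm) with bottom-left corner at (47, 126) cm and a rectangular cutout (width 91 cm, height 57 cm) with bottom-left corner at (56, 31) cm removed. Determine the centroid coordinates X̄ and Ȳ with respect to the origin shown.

Part | A | x̄ᵢ | ȳᵢ | A·x̄ᵢ | A·ȳᵢ
plate | 50600.00 | 115.00 | 110.00 | 5819000.00 | 5566000.00
hole 1 | -4161.00 | 83.50 | 154.50 | -347443.50 | -642874.50
hole 2 | -5187.00 | 101.50 | 59.50 | -526480.50 | -308626.50
Σ | 41252.00 |  |  | 4945076.00 | 4614499.00
X̄ = 4945076.00 / 41252.00 = 119.87 cm
Ȳ = 4614499.00 / 41252.00 = 111.86 cm

X̄ = 119.87 cm, Ȳ = 111.86 cm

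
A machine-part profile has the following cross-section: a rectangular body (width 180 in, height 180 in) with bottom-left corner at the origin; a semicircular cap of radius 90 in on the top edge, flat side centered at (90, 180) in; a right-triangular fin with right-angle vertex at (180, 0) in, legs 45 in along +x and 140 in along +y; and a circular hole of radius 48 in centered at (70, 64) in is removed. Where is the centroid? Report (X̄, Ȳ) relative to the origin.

Part | A | x̄ᵢ | ȳᵢ | A·x̄ᵢ | A·ȳᵢ
rectangular body | 32400.00 | 90.00 | 90.00 | 2916000.00 | 2916000.00
semicircular top | 12723.45 | 90.00 | 218.20 | 1145110.52 | 2776221.04
triangular fin | 3150.00 | 195.00 | 46.67 | 614250.00 | 147000.00
hole | -7238.23 | 70.00 | 64.00 | -506676.06 | -463246.69
Σ | 41035.22 |  |  | 4168684.46 | 5375974.36
X̄ = 4168684.46 / 41035.22 = 101.59 in
Ȳ = 5375974.36 / 41035.22 = 131.01 in

X̄ = 101.59 in, Ȳ = 131.01 in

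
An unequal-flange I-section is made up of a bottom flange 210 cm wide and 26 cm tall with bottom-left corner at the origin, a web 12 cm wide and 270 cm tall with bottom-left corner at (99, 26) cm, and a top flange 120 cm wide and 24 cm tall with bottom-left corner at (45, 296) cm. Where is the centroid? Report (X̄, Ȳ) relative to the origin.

X̄ = 105.00 cm, Ȳ = 127.78 cm

Part | A | x̄ᵢ | ȳᵢ | A·x̄ᵢ | A·ȳᵢ
bottom flange | 5460.00 | 105.00 | 13.00 | 573300.00 | 70980.00
web | 3240.00 | 105.00 | 161.00 | 340200.00 | 521640.00
top flange | 2880.00 | 105.00 | 308.00 | 302400.00 | 887040.00
Σ | 11580.00 |  |  | 1215900.00 | 1479660.00
X̄ = 1215900.00 / 11580.00 = 105.00 cm
Ȳ = 1479660.00 / 11580.00 = 127.78 cm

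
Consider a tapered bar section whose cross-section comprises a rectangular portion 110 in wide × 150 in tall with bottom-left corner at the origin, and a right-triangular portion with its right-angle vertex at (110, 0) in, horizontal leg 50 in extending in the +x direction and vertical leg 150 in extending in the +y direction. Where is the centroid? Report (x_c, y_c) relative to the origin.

rectangular portion: A = 110 × 150 = 16500.00, centroid at (55.00, 75.00).
triangular portion: A = ½·50·150 = 3750.00, centroid at (126.67, 50.00).
ΣA = 20250.00 in²
ΣAx_c = (16500.00)(55.00) + (3750.00)(126.67) = 1382500.00 in³
ΣAy_c = (16500.00)(75.00) + (3750.00)(50.00) = 1425000.00 in³
x_c = 1382500.00 / 20250.00 = 68.27 in
y_c = 1425000.00 / 20250.00 = 70.37 in

x_c = 68.27 in, y_c = 70.37 in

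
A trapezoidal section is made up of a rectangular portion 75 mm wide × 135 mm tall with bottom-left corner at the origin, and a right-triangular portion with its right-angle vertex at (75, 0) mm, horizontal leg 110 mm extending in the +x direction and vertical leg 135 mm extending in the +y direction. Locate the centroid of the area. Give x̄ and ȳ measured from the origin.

x̄ = 68.88 mm, ȳ = 57.98 mm

Part | A | x̄ᵢ | ȳᵢ | A·x̄ᵢ | A·ȳᵢ
rectangular portion | 10125.00 | 37.50 | 67.50 | 379687.50 | 683437.50
triangular portion | 7425.00 | 111.67 | 45.00 | 829125.00 | 334125.00
Σ | 17550.00 |  |  | 1208812.50 | 1017562.50
x̄ = 1208812.50 / 17550.00 = 68.88 mm
ȳ = 1017562.50 / 17550.00 = 57.98 mm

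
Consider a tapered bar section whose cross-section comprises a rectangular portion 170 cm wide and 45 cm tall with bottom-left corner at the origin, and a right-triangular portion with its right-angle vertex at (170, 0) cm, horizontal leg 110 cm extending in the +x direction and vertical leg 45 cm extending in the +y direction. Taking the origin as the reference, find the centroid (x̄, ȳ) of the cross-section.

x̄ = 114.74 cm, ȳ = 20.67 cm

rectangular portion: A = 170 × 45 = 7650.00, centroid at (85.00, 22.50).
triangular portion: A = ½·110·45 = 2475.00, centroid at (206.67, 15.00).
ΣA = 10125.00 cm²
ΣAx̄ = (7650.00)(85.00) + (2475.00)(206.67) = 1161750.00 cm³
ΣAȳ = (7650.00)(22.50) + (2475.00)(15.00) = 209250.00 cm³
x̄ = 1161750.00 / 10125.00 = 114.74 cm
ȳ = 209250.00 / 10125.00 = 20.67 cm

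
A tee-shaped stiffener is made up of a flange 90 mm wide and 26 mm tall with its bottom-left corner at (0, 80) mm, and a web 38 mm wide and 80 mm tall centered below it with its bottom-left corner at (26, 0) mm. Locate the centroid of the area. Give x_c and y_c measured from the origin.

Part | A | x̄ᵢ | ȳᵢ | A·x̄ᵢ | A·ȳᵢ
web | 3040.00 | 45.00 | 40.00 | 136800.00 | 121600.00
flange | 2340.00 | 45.00 | 93.00 | 105300.00 | 217620.00
Σ | 5380.00 |  |  | 242100.00 | 339220.00
x_c = 242100.00 / 5380.00 = 45.00 mm
y_c = 339220.00 / 5380.00 = 63.05 mm

x_c = 45.00 mm, y_c = 63.05 mm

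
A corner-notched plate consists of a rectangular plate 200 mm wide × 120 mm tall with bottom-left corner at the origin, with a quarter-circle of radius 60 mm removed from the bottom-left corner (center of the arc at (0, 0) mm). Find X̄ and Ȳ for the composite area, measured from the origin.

plate: A = 200 × 120 = 24000.00, centroid at (100.00, 60.00).
removed quarter-circle: A = −¼π·60² = -2827.43, centroid at (25.46, 25.46).
ΣA = 21172.57 mm²
ΣAX̄ = (24000.00)(100.00) + (-2827.43)(25.46) = 2328000.00 mm³
ΣAȲ = (24000.00)(60.00) + (-2827.43)(25.46) = 1368000.00 mm³
X̄ = 2328000.00 / 21172.57 = 109.95 mm
Ȳ = 1368000.00 / 21172.57 = 64.61 mm

X̄ = 109.95 mm, Ȳ = 64.61 mm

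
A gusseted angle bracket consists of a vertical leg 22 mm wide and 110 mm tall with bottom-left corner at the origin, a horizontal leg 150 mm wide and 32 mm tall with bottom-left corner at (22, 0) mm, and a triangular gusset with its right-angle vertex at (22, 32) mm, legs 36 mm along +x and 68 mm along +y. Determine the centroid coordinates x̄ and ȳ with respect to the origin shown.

x̄ = 63.22 mm, ȳ = 32.78 mm

vertical leg: A = 22 × 110 = 2420.00, centroid at (11.00, 55.00).
horizontal leg: A = 150 × 32 = 4800.00, centroid at (97.00, 16.00).
gusset: A = ½·36·68 = 1224.00, centroid at (34.00, 54.67).
ΣA = 8444.00 mm², ΣAx̄ = 533836.00 mm³, ΣAȳ = 276812.00 mm³.
x̄ = 533836.00/8444.00 = 63.22 mm; ȳ = 276812.00/8444.00 = 32.78 mm.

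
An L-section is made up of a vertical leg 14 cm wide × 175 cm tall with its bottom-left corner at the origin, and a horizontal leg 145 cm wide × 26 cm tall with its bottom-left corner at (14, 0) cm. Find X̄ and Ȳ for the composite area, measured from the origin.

X̄ = 55.19 cm, Ȳ = 42.34 cm

vertical leg: A = 14 × 175 = 2450.00, centroid at (7.00, 87.50).
horizontal leg: A = 145 × 26 = 3770.00, centroid at (86.50, 13.00).
ΣA = 6220.00 cm², ΣAX̄ = 343255.00 cm³, ΣAȲ = 263385.00 cm³.
X̄ = 343255.00/6220.00 = 55.19 cm; Ȳ = 263385.00/6220.00 = 42.34 cm.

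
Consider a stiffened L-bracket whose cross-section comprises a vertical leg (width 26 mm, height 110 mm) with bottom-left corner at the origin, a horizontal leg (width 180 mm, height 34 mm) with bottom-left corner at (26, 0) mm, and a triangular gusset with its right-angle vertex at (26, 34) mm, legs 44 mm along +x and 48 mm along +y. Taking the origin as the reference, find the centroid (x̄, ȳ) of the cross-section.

x̄ = 78.72 mm, ȳ = 31.30 mm

Part | A | x̄ᵢ | ȳᵢ | A·x̄ᵢ | A·ȳᵢ
vertical leg | 2860.00 | 13.00 | 55.00 | 37180.00 | 157300.00
horizontal leg | 6120.00 | 116.00 | 17.00 | 709920.00 | 104040.00
gusset | 1056.00 | 40.67 | 50.00 | 42944.00 | 52800.00
Σ | 10036.00 |  |  | 790044.00 | 314140.00
x̄ = 790044.00 / 10036.00 = 78.72 mm
ȳ = 314140.00 / 10036.00 = 31.30 mm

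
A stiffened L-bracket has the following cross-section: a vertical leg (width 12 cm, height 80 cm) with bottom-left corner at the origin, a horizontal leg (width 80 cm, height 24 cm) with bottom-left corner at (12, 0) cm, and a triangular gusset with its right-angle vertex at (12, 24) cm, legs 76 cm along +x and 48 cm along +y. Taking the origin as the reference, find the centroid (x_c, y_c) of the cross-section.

x_c = 36.93 cm, y_c = 28.57 cm

vertical leg: A = 12 × 80 = 960.00, centroid at (6.00, 40.00).
horizontal leg: A = 80 × 24 = 1920.00, centroid at (52.00, 12.00).
gusset: A = ½·76·48 = 1824.00, centroid at (37.33, 40.00).
ΣA = 4704.00 cm²
ΣAx_c = (960.00)(6.00) + (1920.00)(52.00) + (1824.00)(37.33) = 173696.00 cm³
ΣAy_c = (960.00)(40.00) + (1920.00)(12.00) + (1824.00)(40.00) = 134400.00 cm³
x_c = 173696.00 / 4704.00 = 36.93 cm
y_c = 134400.00 / 4704.00 = 28.57 cm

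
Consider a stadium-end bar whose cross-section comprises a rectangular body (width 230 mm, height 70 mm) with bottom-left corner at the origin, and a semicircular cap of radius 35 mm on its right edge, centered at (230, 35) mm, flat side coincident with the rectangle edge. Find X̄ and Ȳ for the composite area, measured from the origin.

X̄ = 128.86 mm, Ȳ = 35.00 mm

rectangular body: A = 230 × 70 = 16100.00, centroid at (115.00, 35.00).
semicircular end: A = ½π·35² = 1924.23, centroid at (244.85, 35.00).
ΣA = 18024.23 mm², ΣAX̄ = 2322655.20 mm³, ΣAȲ = 630847.89 mm³.
X̄ = 2322655.20/18024.23 = 128.86 mm; Ȳ = 630847.89/18024.23 = 35.00 mm.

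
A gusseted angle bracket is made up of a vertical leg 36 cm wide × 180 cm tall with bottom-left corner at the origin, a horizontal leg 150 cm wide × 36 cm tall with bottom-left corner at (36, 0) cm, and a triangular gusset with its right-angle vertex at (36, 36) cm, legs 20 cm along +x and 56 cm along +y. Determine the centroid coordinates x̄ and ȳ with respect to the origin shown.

x̄ = 59.48 cm, ȳ = 57.16 cm

vertical leg: A = 36 × 180 = 6480.00, centroid at (18.00, 90.00).
horizontal leg: A = 150 × 36 = 5400.00, centroid at (111.00, 18.00).
gusset: A = ½·20·56 = 560.00, centroid at (42.67, 54.67).
ΣA = 12440.00 cm²
ΣAx̄ = (6480.00)(18.00) + (5400.00)(111.00) + (560.00)(42.67) = 739933.33 cm³
ΣAȳ = (6480.00)(90.00) + (5400.00)(18.00) + (560.00)(54.67) = 711013.33 cm³
x̄ = 739933.33 / 12440.00 = 59.48 cm
ȳ = 711013.33 / 12440.00 = 57.16 cm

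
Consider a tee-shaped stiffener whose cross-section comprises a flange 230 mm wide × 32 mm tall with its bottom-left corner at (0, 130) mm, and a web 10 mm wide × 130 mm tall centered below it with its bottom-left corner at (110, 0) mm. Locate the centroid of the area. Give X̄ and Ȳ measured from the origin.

Part | A | x̄ᵢ | ȳᵢ | A·x̄ᵢ | A·ȳᵢ
web | 1300.00 | 115.00 | 65.00 | 149500.00 | 84500.00
flange | 7360.00 | 115.00 | 146.00 | 846400.00 | 1074560.00
Σ | 8660.00 |  |  | 995900.00 | 1159060.00
X̄ = 995900.00 / 8660.00 = 115.00 mm
Ȳ = 1159060.00 / 8660.00 = 133.84 mm

X̄ = 115.00 mm, Ȳ = 133.84 mm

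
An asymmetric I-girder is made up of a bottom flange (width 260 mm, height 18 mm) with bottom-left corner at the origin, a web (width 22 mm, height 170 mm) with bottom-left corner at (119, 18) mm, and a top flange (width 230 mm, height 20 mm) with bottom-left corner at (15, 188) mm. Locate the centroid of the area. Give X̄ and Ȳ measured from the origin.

bottom flange: A = 260 × 18 = 4680.00, centroid at (130.00, 9.00).
web: A = 22 × 170 = 3740.00, centroid at (130.00, 103.00).
top flange: A = 230 × 20 = 4600.00, centroid at (130.00, 198.00).
ΣA = 13020.00 mm²
ΣAX̄ = (4680.00)(130.00) + (3740.00)(130.00) + (4600.00)(130.00) = 1692600.00 mm³
ΣAȲ = (4680.00)(9.00) + (3740.00)(103.00) + (4600.00)(198.00) = 1338140.00 mm³
X̄ = 1692600.00 / 13020.00 = 130.00 mm
Ȳ = 1338140.00 / 13020.00 = 102.78 mm

X̄ = 130.00 mm, Ȳ = 102.78 mm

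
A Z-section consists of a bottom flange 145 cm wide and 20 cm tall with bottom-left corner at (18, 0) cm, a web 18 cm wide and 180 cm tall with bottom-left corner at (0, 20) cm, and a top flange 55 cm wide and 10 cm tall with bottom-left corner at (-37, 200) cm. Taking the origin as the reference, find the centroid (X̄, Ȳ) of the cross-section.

X̄ = 42.81 cm, Ȳ = 74.46 cm

bottom flange: A = 145 × 20 = 2900.00, centroid at (90.50, 10.00).
web: A = 18 × 180 = 3240.00, centroid at (9.00, 110.00).
top flange: A = 55 × 10 = 550.00, centroid at (-9.50, 205.00).
ΣA = 6690.00 cm², ΣAX̄ = 286385.00 cm³, ΣAȲ = 498150.00 cm³.
X̄ = 286385.00/6690.00 = 42.81 cm; Ȳ = 498150.00/6690.00 = 74.46 cm.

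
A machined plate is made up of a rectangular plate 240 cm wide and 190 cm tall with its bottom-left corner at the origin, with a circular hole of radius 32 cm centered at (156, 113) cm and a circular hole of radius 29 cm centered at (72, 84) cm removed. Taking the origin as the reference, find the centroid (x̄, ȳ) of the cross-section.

x̄ = 120.28 cm, ȳ = 94.27 cm

Part | A | x̄ᵢ | ȳᵢ | A·x̄ᵢ | A·ȳᵢ
plate | 45600.00 | 120.00 | 95.00 | 5472000.00 | 4332000.00
hole 1 | -3216.99 | 156.00 | 113.00 | -501850.58 | -363519.97
hole 2 | -2642.08 | 72.00 | 84.00 | -190229.72 | -221934.67
Σ | 39740.93 |  |  | 4779919.70 | 3746545.36
x̄ = 4779919.70 / 39740.93 = 120.28 cm
ȳ = 3746545.36 / 39740.93 = 94.27 cm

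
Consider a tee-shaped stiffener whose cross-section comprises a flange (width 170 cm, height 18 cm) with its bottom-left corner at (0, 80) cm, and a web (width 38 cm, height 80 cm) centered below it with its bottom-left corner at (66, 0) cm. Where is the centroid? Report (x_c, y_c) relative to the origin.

x_c = 85.00 cm, y_c = 64.58 cm

web: A = 38 × 80 = 3040.00, centroid at (85.00, 40.00).
flange: A = 170 × 18 = 3060.00, centroid at (85.00, 89.00).
ΣA = 6100.00 cm², ΣAx_c = 518500.00 cm³, ΣAy_c = 393940.00 cm³.
x_c = 518500.00/6100.00 = 85.00 cm; y_c = 393940.00/6100.00 = 64.58 cm.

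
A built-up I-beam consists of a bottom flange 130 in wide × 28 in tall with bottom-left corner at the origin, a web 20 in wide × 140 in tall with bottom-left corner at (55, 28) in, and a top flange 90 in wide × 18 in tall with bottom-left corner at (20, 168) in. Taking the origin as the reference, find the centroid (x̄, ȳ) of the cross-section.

x̄ = 65.00 in, ȳ = 75.94 in

bottom flange: A = 130 × 28 = 3640.00, centroid at (65.00, 14.00).
web: A = 20 × 140 = 2800.00, centroid at (65.00, 98.00).
top flange: A = 90 × 18 = 1620.00, centroid at (65.00, 177.00).
ΣA = 8060.00 in²
ΣAx̄ = (3640.00)(65.00) + (2800.00)(65.00) + (1620.00)(65.00) = 523900.00 in³
ΣAȳ = (3640.00)(14.00) + (2800.00)(98.00) + (1620.00)(177.00) = 612100.00 in³
x̄ = 523900.00 / 8060.00 = 65.00 in
ȳ = 612100.00 / 8060.00 = 75.94 in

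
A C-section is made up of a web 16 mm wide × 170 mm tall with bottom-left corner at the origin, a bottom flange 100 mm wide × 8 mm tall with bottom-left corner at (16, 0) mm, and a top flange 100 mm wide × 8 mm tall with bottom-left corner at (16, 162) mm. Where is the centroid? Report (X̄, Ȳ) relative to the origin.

X̄ = 29.48 mm, Ȳ = 85.00 mm

web: A = 16 × 170 = 2720.00, centroid at (8.00, 85.00).
bottom flange: A = 100 × 8 = 800.00, centroid at (66.00, 4.00).
top flange: A = 100 × 8 = 800.00, centroid at (66.00, 166.00).
ΣA = 4320.00 mm²
ΣAX̄ = (2720.00)(8.00) + (800.00)(66.00) + (800.00)(66.00) = 127360.00 mm³
ΣAȲ = (2720.00)(85.00) + (800.00)(4.00) + (800.00)(166.00) = 367200.00 mm³
X̄ = 127360.00 / 4320.00 = 29.48 mm
Ȳ = 367200.00 / 4320.00 = 85.00 mm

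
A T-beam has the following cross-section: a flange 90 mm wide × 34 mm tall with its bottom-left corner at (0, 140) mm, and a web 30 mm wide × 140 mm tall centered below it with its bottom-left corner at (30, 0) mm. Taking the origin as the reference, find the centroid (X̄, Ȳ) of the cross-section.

X̄ = 45.00 mm, Ȳ = 106.67 mm

Part | A | x̄ᵢ | ȳᵢ | A·x̄ᵢ | A·ȳᵢ
web | 4200.00 | 45.00 | 70.00 | 189000.00 | 294000.00
flange | 3060.00 | 45.00 | 157.00 | 137700.00 | 480420.00
Σ | 7260.00 |  |  | 326700.00 | 774420.00
X̄ = 326700.00 / 7260.00 = 45.00 mm
Ȳ = 774420.00 / 7260.00 = 106.67 mm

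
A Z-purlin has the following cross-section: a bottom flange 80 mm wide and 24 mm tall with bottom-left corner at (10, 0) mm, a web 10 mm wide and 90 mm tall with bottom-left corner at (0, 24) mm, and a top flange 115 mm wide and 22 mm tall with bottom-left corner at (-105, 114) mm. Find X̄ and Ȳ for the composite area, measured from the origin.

bottom flange: A = 80 × 24 = 1920.00, centroid at (50.00, 12.00).
web: A = 10 × 90 = 900.00, centroid at (5.00, 69.00).
top flange: A = 115 × 22 = 2530.00, centroid at (-47.50, 125.00).
ΣA = 5350.00 mm²
ΣAX̄ = (1920.00)(50.00) + (900.00)(5.00) + (2530.00)(-47.50) = -19675.00 mm³
ΣAȲ = (1920.00)(12.00) + (900.00)(69.00) + (2530.00)(125.00) = 401390.00 mm³
X̄ = -19675.00 / 5350.00 = -3.68 mm
Ȳ = 401390.00 / 5350.00 = 75.03 mm

X̄ = -3.68 mm, Ȳ = 75.03 mm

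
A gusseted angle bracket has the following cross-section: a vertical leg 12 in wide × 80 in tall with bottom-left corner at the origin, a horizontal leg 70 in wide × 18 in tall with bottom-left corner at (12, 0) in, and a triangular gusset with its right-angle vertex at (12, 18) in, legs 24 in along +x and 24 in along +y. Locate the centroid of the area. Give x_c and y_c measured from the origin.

x_c = 28.21 in, y_c = 22.82 in

Part | A | x̄ᵢ | ȳᵢ | A·x̄ᵢ | A·ȳᵢ
vertical leg | 960.00 | 6.00 | 40.00 | 5760.00 | 38400.00
horizontal leg | 1260.00 | 47.00 | 9.00 | 59220.00 | 11340.00
gusset | 288.00 | 20.00 | 26.00 | 5760.00 | 7488.00
Σ | 2508.00 |  |  | 70740.00 | 57228.00
x_c = 70740.00 / 2508.00 = 28.21 in
y_c = 57228.00 / 2508.00 = 22.82 in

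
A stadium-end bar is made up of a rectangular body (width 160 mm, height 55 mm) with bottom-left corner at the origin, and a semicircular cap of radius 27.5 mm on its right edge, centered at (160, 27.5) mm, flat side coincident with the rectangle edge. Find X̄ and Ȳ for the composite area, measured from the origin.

X̄ = 90.90 mm, Ȳ = 27.50 mm

Part | A | x̄ᵢ | ȳᵢ | A·x̄ᵢ | A·ȳᵢ
rectangular body | 8800.00 | 80.00 | 27.50 | 704000.00 | 242000.00
semicircular end | 1187.91 | 171.67 | 27.50 | 203930.94 | 32667.65
Σ | 9987.91 |  |  | 907930.94 | 274667.65
X̄ = 907930.94 / 9987.91 = 90.90 mm
Ȳ = 274667.65 / 9987.91 = 27.50 mm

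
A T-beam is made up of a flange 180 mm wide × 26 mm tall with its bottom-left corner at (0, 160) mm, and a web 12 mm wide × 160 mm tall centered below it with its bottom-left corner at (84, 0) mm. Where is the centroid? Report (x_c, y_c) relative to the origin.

web: A = 12 × 160 = 1920.00, centroid at (90.00, 80.00).
flange: A = 180 × 26 = 4680.00, centroid at (90.00, 173.00).
ΣA = 6600.00 mm²
ΣAx_c = (1920.00)(90.00) + (4680.00)(90.00) = 594000.00 mm³
ΣAy_c = (1920.00)(80.00) + (4680.00)(173.00) = 963240.00 mm³
x_c = 594000.00 / 6600.00 = 90.00 mm
y_c = 963240.00 / 6600.00 = 145.95 mm

x_c = 90.00 mm, y_c = 145.95 mm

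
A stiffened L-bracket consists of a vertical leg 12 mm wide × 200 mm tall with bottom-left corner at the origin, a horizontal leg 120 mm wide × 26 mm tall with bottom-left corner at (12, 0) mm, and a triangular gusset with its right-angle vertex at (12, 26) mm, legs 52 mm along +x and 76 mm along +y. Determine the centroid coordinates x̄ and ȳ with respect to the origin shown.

x̄ = 39.62 mm, ȳ = 50.96 mm

vertical leg: A = 12 × 200 = 2400.00, centroid at (6.00, 100.00).
horizontal leg: A = 120 × 26 = 3120.00, centroid at (72.00, 13.00).
gusset: A = ½·52·76 = 1976.00, centroid at (29.33, 51.33).
ΣA = 7496.00 mm²
ΣAx̄ = (2400.00)(6.00) + (3120.00)(72.00) + (1976.00)(29.33) = 297002.67 mm³
ΣAȳ = (2400.00)(100.00) + (3120.00)(13.00) + (1976.00)(51.33) = 381994.67 mm³
x̄ = 297002.67 / 7496.00 = 39.62 mm
ȳ = 381994.67 / 7496.00 = 50.96 mm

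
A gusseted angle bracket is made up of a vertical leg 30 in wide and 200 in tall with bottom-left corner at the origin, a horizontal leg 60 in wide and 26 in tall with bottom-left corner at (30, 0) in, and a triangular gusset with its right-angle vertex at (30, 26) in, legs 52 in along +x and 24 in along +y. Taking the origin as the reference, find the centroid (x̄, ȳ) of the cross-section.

vertical leg: A = 30 × 200 = 6000.00, centroid at (15.00, 100.00).
horizontal leg: A = 60 × 26 = 1560.00, centroid at (60.00, 13.00).
gusset: A = ½·52·24 = 624.00, centroid at (47.33, 34.00).
ΣA = 8184.00 in²
ΣAx̄ = (6000.00)(15.00) + (1560.00)(60.00) + (624.00)(47.33) = 213136.00 in³
ΣAȳ = (6000.00)(100.00) + (1560.00)(13.00) + (624.00)(34.00) = 641496.00 in³
x̄ = 213136.00 / 8184.00 = 26.04 in
ȳ = 641496.00 / 8184.00 = 78.38 in

x̄ = 26.04 in, ȳ = 78.38 in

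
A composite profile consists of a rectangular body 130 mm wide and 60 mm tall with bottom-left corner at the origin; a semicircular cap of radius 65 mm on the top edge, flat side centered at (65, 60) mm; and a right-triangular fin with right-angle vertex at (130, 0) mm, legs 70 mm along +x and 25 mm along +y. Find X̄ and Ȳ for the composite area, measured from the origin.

X̄ = 70.05 mm, Ȳ = 53.72 mm

Part | A | x̄ᵢ | ȳᵢ | A·x̄ᵢ | A·ȳᵢ
rectangular body | 7800.00 | 65.00 | 30.00 | 507000.00 | 234000.00
semicircular top | 6636.61 | 65.00 | 87.59 | 431379.94 | 581280.20
triangular fin | 875.00 | 153.33 | 8.33 | 134166.67 | 7291.67
Σ | 15311.61 |  |  | 1072546.61 | 822571.87
X̄ = 1072546.61 / 15311.61 = 70.05 mm
Ȳ = 822571.87 / 15311.61 = 53.72 mm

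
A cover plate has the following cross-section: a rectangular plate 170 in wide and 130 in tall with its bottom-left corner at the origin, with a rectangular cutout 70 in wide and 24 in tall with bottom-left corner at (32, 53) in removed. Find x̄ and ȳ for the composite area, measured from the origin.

Part | A | x̄ᵢ | ȳᵢ | A·x̄ᵢ | A·ȳᵢ
plate | 22100.00 | 85.00 | 65.00 | 1878500.00 | 1436500.00
hole | -1680.00 | 67.00 | 65.00 | -112560.00 | -109200.00
Σ | 20420.00 |  |  | 1765940.00 | 1327300.00
x̄ = 1765940.00 / 20420.00 = 86.48 in
ȳ = 1327300.00 / 20420.00 = 65.00 in

x̄ = 86.48 in, ȳ = 65.00 in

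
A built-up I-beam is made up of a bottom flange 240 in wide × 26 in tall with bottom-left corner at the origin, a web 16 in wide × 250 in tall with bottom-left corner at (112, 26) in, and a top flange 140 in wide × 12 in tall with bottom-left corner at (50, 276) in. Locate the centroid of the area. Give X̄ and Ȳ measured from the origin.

bottom flange: A = 240 × 26 = 6240.00, centroid at (120.00, 13.00).
web: A = 16 × 250 = 4000.00, centroid at (120.00, 151.00).
top flange: A = 140 × 12 = 1680.00, centroid at (120.00, 282.00).
ΣA = 11920.00 in²
ΣAX̄ = (6240.00)(120.00) + (4000.00)(120.00) + (1680.00)(120.00) = 1430400.00 in³
ΣAȲ = (6240.00)(13.00) + (4000.00)(151.00) + (1680.00)(282.00) = 1158880.00 in³
X̄ = 1430400.00 / 11920.00 = 120.00 in
Ȳ = 1158880.00 / 11920.00 = 97.22 in

X̄ = 120.00 in, Ȳ = 97.22 in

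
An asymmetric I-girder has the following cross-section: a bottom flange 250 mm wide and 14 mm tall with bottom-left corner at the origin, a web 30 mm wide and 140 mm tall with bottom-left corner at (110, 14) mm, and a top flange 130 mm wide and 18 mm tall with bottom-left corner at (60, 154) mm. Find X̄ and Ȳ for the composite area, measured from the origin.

bottom flange: A = 250 × 14 = 3500.00, centroid at (125.00, 7.00).
web: A = 30 × 140 = 4200.00, centroid at (125.00, 84.00).
top flange: A = 130 × 18 = 2340.00, centroid at (125.00, 163.00).
ΣA = 10040.00 mm²
ΣAX̄ = (3500.00)(125.00) + (4200.00)(125.00) + (2340.00)(125.00) = 1255000.00 mm³
ΣAȲ = (3500.00)(7.00) + (4200.00)(84.00) + (2340.00)(163.00) = 758720.00 mm³
X̄ = 1255000.00 / 10040.00 = 125.00 mm
Ȳ = 758720.00 / 10040.00 = 75.57 mm

X̄ = 125.00 mm, Ȳ = 75.57 mm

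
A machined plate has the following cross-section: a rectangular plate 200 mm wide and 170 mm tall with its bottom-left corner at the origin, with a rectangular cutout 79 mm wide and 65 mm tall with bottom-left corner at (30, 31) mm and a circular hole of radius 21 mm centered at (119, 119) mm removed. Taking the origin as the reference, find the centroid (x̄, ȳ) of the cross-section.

plate: A = 200 × 170 = 34000.00, centroid at (100.00, 85.00).
hole 1: A = −(79 × 65) = -5135.00, centroid at (69.50, 63.50).
hole 2: A = −π·21² = -1385.44, centroid at (119.00, 119.00).
ΣA = 27479.56 mm², ΣAx̄ = 2878249.86 mm³, ΣAȳ = 2399059.86 mm³.
x̄ = 2878249.86/27479.56 = 104.74 mm; ȳ = 2399059.86/27479.56 = 87.30 mm.

x̄ = 104.74 mm, ȳ = 87.30 mm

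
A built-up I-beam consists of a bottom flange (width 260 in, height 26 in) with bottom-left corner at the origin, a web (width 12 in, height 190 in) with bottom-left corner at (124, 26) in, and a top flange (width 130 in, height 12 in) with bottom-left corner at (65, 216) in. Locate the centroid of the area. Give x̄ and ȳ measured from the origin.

bottom flange: A = 260 × 26 = 6760.00, centroid at (130.00, 13.00).
web: A = 12 × 190 = 2280.00, centroid at (130.00, 121.00).
top flange: A = 130 × 12 = 1560.00, centroid at (130.00, 222.00).
ΣA = 10600.00 in²
ΣAx̄ = (6760.00)(130.00) + (2280.00)(130.00) + (1560.00)(130.00) = 1378000.00 in³
ΣAȳ = (6760.00)(13.00) + (2280.00)(121.00) + (1560.00)(222.00) = 710080.00 in³
x̄ = 1378000.00 / 10600.00 = 130.00 in
ȳ = 710080.00 / 10600.00 = 66.99 in

x̄ = 130.00 in, ȳ = 66.99 in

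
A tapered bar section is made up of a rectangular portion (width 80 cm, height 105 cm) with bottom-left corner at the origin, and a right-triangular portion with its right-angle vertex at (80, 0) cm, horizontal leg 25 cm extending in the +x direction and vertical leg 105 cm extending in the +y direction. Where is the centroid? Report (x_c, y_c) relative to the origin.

Part | A | x̄ᵢ | ȳᵢ | A·x̄ᵢ | A·ȳᵢ
rectangular portion | 8400.00 | 40.00 | 52.50 | 336000.00 | 441000.00
triangular portion | 1312.50 | 88.33 | 35.00 | 115937.50 | 45937.50
Σ | 9712.50 |  |  | 451937.50 | 486937.50
x_c = 451937.50 / 9712.50 = 46.53 cm
y_c = 486937.50 / 9712.50 = 50.14 cm

x_c = 46.53 cm, y_c = 50.14 cm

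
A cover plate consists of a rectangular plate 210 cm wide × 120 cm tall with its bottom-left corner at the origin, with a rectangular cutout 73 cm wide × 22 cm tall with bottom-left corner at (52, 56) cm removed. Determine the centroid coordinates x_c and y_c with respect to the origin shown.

Part | A | x̄ᵢ | ȳᵢ | A·x̄ᵢ | A·ȳᵢ
plate | 25200.00 | 105.00 | 60.00 | 2646000.00 | 1512000.00
hole | -1606.00 | 88.50 | 67.00 | -142131.00 | -107602.00
Σ | 23594.00 |  |  | 2503869.00 | 1404398.00
x_c = 2503869.00 / 23594.00 = 106.12 cm
y_c = 1404398.00 / 23594.00 = 59.52 cm

x_c = 106.12 cm, y_c = 59.52 cm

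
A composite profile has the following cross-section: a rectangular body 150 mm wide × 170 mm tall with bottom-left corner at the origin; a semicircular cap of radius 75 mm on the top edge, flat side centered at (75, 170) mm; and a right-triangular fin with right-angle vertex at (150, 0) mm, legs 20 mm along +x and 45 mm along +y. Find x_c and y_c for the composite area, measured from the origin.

Part | A | x̄ᵢ | ȳᵢ | A·x̄ᵢ | A·ȳᵢ
rectangular body | 25500.00 | 75.00 | 85.00 | 1912500.00 | 2167500.00
semicircular top | 8835.73 | 75.00 | 201.83 | 662679.70 | 1783323.99
triangular fin | 450.00 | 156.67 | 15.00 | 70500.00 | 6750.00
Σ | 34785.73 |  |  | 2645679.70 | 3957573.99
x_c = 2645679.70 / 34785.73 = 76.06 mm
y_c = 3957573.99 / 34785.73 = 113.77 mm

x_c = 76.06 mm, y_c = 113.77 mm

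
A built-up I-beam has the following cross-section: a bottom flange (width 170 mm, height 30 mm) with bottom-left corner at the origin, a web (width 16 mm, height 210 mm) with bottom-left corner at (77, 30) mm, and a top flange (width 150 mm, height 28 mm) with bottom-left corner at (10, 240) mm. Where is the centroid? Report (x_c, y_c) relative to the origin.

x_c = 85.00 mm, y_c = 126.14 mm

bottom flange: A = 170 × 30 = 5100.00, centroid at (85.00, 15.00).
web: A = 16 × 210 = 3360.00, centroid at (85.00, 135.00).
top flange: A = 150 × 28 = 4200.00, centroid at (85.00, 254.00).
ΣA = 12660.00 mm²
ΣAx_c = (5100.00)(85.00) + (3360.00)(85.00) + (4200.00)(85.00) = 1076100.00 mm³
ΣAy_c = (5100.00)(15.00) + (3360.00)(135.00) + (4200.00)(254.00) = 1596900.00 mm³
x_c = 1076100.00 / 12660.00 = 85.00 mm
y_c = 1596900.00 / 12660.00 = 126.14 mm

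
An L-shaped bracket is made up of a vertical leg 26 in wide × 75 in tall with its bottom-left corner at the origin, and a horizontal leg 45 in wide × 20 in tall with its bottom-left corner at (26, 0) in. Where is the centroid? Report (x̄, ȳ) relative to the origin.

Part | A | x̄ᵢ | ȳᵢ | A·x̄ᵢ | A·ȳᵢ
vertical leg | 1950.00 | 13.00 | 37.50 | 25350.00 | 73125.00
horizontal leg | 900.00 | 48.50 | 10.00 | 43650.00 | 9000.00
Σ | 2850.00 |  |  | 69000.00 | 82125.00
x̄ = 69000.00 / 2850.00 = 24.21 in
ȳ = 82125.00 / 2850.00 = 28.82 in

x̄ = 24.21 in, ȳ = 28.82 in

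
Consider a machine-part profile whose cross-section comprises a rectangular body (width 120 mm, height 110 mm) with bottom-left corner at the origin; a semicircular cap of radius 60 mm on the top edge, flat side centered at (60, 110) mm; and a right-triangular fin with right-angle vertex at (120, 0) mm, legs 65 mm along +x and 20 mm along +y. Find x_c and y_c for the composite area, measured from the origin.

rectangular body: A = 120 × 110 = 13200.00, centroid at (60.00, 55.00).
semicircular top: A = ½π·60² = 5654.87, centroid at (60.00, 135.46).
triangular fin: A = ½·65·20 = 650.00, centroid at (141.67, 6.67).
ΣA = 19504.87 mm², ΣAx_c = 1223375.34 mm³, ΣAy_c = 1496368.68 mm³.
x_c = 1223375.34/19504.87 = 62.72 mm; y_c = 1496368.68/19504.87 = 76.72 mm.

x_c = 62.72 mm, y_c = 76.72 mm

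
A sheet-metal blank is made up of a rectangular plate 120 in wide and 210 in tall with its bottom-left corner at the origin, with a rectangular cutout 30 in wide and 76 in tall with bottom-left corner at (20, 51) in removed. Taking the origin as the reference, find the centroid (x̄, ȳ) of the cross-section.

x̄ = 62.49 in, ȳ = 106.59 in

plate: A = 120 × 210 = 25200.00, centroid at (60.00, 105.00).
hole: A = −(30 × 76) = -2280.00, centroid at (35.00, 89.00).
ΣA = 22920.00 in²
ΣAx̄ = (25200.00)(60.00) + (-2280.00)(35.00) = 1432200.00 in³
ΣAȳ = (25200.00)(105.00) + (-2280.00)(89.00) = 2443080.00 in³
x̄ = 1432200.00 / 22920.00 = 62.49 in
ȳ = 2443080.00 / 22920.00 = 106.59 in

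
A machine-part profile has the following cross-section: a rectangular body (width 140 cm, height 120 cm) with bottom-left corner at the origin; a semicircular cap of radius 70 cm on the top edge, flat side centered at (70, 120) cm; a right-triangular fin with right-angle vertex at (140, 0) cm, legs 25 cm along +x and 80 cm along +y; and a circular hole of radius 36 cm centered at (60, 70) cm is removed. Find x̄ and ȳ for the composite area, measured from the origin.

Part | A | x̄ᵢ | ȳᵢ | A·x̄ᵢ | A·ȳᵢ
rectangular body | 16800.00 | 70.00 | 60.00 | 1176000.00 | 1008000.00
semicircular top | 7696.90 | 70.00 | 149.71 | 538783.14 | 1152294.91
triangular fin | 1000.00 | 148.33 | 26.67 | 148333.33 | 26666.67
hole | -4071.50 | 60.00 | 70.00 | -244290.24 | -285005.29
Σ | 21425.40 |  |  | 1618826.23 | 1901956.29
x̄ = 1618826.23 / 21425.40 = 75.56 cm
ȳ = 1901956.29 / 21425.40 = 88.77 cm

x̄ = 75.56 cm, ȳ = 88.77 cm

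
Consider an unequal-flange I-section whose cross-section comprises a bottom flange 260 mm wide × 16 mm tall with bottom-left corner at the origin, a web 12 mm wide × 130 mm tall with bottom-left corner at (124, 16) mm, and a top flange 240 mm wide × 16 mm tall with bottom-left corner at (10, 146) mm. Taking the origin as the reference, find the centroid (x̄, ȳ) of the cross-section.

bottom flange: A = 260 × 16 = 4160.00, centroid at (130.00, 8.00).
web: A = 12 × 130 = 1560.00, centroid at (130.00, 81.00).
top flange: A = 240 × 16 = 3840.00, centroid at (130.00, 154.00).
ΣA = 9560.00 mm², ΣAx̄ = 1242800.00 mm³, ΣAȳ = 751000.00 mm³.
x̄ = 1242800.00/9560.00 = 130.00 mm; ȳ = 751000.00/9560.00 = 78.56 mm.

x̄ = 130.00 mm, ȳ = 78.56 mm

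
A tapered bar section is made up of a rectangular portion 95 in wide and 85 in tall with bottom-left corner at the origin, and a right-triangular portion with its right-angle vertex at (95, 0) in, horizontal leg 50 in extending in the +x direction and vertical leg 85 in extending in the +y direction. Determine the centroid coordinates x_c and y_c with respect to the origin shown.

rectangular portion: A = 95 × 85 = 8075.00, centroid at (47.50, 42.50).
triangular portion: A = ½·50·85 = 2125.00, centroid at (111.67, 28.33).
ΣA = 10200.00 in², ΣAx_c = 620854.17 in³, ΣAy_c = 403395.83 in³.
x_c = 620854.17/10200.00 = 60.87 in; y_c = 403395.83/10200.00 = 39.55 in.

x_c = 60.87 in, y_c = 39.55 in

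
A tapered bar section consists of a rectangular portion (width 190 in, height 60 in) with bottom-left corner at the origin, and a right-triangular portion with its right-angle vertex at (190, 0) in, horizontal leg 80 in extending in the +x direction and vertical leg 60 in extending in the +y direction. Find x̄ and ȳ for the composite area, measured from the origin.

rectangular portion: A = 190 × 60 = 11400.00, centroid at (95.00, 30.00).
triangular portion: A = ½·80·60 = 2400.00, centroid at (216.67, 20.00).
ΣA = 13800.00 in²
ΣAx̄ = (11400.00)(95.00) + (2400.00)(216.67) = 1603000.00 in³
ΣAȳ = (11400.00)(30.00) + (2400.00)(20.00) = 390000.00 in³
x̄ = 1603000.00 / 13800.00 = 116.16 in
ȳ = 390000.00 / 13800.00 = 28.26 in

x̄ = 116.16 in, ȳ = 28.26 in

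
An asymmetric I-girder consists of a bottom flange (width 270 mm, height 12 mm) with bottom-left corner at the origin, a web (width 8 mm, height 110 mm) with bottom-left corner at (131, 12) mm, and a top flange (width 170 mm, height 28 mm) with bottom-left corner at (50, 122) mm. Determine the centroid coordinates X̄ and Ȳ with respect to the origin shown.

X̄ = 135.00 mm, Ȳ = 81.73 mm

Part | A | x̄ᵢ | ȳᵢ | A·x̄ᵢ | A·ȳᵢ
bottom flange | 3240.00 | 135.00 | 6.00 | 437400.00 | 19440.00
web | 880.00 | 135.00 | 67.00 | 118800.00 | 58960.00
top flange | 4760.00 | 135.00 | 136.00 | 642600.00 | 647360.00
Σ | 8880.00 |  |  | 1198800.00 | 725760.00
X̄ = 1198800.00 / 8880.00 = 135.00 mm
Ȳ = 725760.00 / 8880.00 = 81.73 mm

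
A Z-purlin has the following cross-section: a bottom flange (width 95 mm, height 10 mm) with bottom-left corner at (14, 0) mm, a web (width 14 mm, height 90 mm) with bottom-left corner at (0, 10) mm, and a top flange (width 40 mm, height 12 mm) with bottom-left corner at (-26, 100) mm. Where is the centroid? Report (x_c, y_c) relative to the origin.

bottom flange: A = 95 × 10 = 950.00, centroid at (61.50, 5.00).
web: A = 14 × 90 = 1260.00, centroid at (7.00, 55.00).
top flange: A = 40 × 12 = 480.00, centroid at (-6.00, 106.00).
ΣA = 2690.00 mm², ΣAx_c = 64365.00 mm³, ΣAy_c = 124930.00 mm³.
x_c = 64365.00/2690.00 = 23.93 mm; y_c = 124930.00/2690.00 = 46.44 mm.

x_c = 23.93 mm, y_c = 46.44 mm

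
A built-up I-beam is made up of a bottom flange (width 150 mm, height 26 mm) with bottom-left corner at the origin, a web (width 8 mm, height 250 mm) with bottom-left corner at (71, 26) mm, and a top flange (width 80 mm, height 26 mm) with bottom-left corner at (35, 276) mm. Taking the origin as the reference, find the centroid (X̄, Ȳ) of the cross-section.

X̄ = 75.00 mm, Ȳ = 119.53 mm

bottom flange: A = 150 × 26 = 3900.00, centroid at (75.00, 13.00).
web: A = 8 × 250 = 2000.00, centroid at (75.00, 151.00).
top flange: A = 80 × 26 = 2080.00, centroid at (75.00, 289.00).
ΣA = 7980.00 mm², ΣAX̄ = 598500.00 mm³, ΣAȲ = 953820.00 mm³.
X̄ = 598500.00/7980.00 = 75.00 mm; Ȳ = 953820.00/7980.00 = 119.53 mm.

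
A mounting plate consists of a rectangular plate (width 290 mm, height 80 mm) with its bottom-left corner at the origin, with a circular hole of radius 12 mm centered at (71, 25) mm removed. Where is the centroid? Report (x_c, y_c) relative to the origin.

plate: A = 290 × 80 = 23200.00, centroid at (145.00, 40.00).
hole: A = −π·12² = -452.39, centroid at (71.00, 25.00).
ΣA = 22747.61 mm², ΣAx_c = 3331880.36 mm³, ΣAy_c = 916690.27 mm³.
x_c = 3331880.36/22747.61 = 146.47 mm; y_c = 916690.27/22747.61 = 40.30 mm.

x_c = 146.47 mm, y_c = 40.30 mm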